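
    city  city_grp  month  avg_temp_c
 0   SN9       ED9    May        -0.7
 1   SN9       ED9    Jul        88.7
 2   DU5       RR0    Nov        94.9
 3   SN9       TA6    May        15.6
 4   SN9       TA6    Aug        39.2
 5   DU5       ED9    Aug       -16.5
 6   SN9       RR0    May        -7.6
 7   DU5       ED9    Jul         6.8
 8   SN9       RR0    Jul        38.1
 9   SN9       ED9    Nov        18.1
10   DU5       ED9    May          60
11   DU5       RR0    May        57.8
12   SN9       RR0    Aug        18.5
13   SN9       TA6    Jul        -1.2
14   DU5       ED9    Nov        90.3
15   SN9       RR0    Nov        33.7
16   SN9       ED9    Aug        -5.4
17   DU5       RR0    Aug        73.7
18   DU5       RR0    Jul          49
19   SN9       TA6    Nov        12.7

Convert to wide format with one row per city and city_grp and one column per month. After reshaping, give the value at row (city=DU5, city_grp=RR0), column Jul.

Wide layout: rows indexed by city and city_grp, columns are the 4 distinct month values (May, Jul, Nov, Aug).
Cell (city=DU5, city_grp=RR0, month=Jul) draws from the long row where city=DU5, city_grp=RR0 and month=Jul, which has avg_temp_c=49.

49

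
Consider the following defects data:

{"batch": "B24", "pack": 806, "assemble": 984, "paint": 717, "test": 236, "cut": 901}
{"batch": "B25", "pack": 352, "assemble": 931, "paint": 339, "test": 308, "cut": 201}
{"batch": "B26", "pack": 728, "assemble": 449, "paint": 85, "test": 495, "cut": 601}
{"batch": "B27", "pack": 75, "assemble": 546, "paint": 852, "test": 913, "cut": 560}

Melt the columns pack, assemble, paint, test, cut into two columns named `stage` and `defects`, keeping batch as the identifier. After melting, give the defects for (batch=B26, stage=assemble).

449

Unpivoting turns each (batch, wide-column) pair into one long row.
The wide cell at row B26, column assemble holds 449, so the long row (B26, assemble) has defects=449.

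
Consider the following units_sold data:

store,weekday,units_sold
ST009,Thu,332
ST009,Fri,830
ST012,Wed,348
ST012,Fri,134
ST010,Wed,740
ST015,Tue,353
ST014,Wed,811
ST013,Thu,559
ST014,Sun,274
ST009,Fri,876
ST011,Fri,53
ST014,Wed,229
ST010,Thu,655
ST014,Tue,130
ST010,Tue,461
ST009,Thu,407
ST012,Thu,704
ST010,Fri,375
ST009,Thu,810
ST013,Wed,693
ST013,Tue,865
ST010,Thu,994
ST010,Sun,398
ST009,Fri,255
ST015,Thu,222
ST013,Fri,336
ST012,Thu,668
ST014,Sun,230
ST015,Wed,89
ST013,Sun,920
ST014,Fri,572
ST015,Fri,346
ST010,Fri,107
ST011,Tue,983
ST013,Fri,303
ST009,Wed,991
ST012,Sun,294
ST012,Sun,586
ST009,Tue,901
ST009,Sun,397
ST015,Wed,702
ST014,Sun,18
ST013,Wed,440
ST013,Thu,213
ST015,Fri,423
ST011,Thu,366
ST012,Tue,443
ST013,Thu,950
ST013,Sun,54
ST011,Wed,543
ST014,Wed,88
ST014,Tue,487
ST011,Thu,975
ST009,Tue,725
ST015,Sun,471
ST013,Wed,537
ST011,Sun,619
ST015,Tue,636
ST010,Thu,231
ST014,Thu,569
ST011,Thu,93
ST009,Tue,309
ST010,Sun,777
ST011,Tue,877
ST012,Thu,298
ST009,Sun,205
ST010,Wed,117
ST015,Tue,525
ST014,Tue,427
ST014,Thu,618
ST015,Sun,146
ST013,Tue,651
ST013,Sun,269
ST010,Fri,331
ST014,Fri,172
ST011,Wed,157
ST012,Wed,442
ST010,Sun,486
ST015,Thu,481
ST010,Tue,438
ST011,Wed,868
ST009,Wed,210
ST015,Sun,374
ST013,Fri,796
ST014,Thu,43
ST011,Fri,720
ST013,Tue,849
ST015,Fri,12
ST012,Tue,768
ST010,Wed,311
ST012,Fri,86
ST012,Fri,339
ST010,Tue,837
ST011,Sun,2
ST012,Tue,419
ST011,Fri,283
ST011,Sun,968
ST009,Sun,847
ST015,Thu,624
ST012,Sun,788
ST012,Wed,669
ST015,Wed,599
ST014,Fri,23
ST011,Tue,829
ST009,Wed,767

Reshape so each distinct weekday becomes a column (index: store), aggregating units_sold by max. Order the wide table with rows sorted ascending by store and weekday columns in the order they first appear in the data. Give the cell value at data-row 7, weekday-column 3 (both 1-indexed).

With rows sorted ascending by store, row 7 is store=ST015. weekday columns in first-appearance order: Thu, Fri, Wed, Tue, Sun; column 3 is Wed.
Long rows with store=ST015, weekday=Wed: max(89, 702, 599) = 702.

702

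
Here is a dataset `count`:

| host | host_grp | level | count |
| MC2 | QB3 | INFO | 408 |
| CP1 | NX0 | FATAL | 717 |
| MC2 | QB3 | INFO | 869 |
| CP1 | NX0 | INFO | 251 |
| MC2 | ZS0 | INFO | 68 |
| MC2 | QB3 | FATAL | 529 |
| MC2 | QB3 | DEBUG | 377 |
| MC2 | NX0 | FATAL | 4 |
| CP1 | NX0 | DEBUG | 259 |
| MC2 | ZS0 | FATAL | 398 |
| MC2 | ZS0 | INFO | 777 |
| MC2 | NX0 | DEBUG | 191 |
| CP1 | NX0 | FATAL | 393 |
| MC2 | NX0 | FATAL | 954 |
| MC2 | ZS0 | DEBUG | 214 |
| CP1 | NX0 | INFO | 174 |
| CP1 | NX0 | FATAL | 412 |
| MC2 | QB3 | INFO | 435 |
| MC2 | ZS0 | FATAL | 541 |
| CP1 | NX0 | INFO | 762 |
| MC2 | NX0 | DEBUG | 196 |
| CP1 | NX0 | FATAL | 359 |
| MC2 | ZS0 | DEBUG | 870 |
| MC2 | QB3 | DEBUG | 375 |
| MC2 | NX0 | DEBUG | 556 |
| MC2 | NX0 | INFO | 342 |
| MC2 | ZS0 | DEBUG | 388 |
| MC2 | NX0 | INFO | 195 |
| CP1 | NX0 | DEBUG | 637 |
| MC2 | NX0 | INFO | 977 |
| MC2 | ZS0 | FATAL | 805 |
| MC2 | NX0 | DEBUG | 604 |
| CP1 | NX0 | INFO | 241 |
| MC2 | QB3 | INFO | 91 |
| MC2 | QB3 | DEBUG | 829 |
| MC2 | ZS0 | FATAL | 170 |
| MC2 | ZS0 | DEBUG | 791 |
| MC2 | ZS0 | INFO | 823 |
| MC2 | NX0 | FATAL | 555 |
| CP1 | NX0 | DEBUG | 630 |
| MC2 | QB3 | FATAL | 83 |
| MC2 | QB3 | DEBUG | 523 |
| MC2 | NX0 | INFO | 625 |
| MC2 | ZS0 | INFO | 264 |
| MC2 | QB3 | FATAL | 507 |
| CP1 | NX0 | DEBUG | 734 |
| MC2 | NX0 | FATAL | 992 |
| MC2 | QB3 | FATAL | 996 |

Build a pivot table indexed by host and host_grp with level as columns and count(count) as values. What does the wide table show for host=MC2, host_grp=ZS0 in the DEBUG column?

4

Rows with host=MC2, host_grp=ZS0 and level=DEBUG: count values are 214, 870, 388, 791.
4 rows match — count = 4.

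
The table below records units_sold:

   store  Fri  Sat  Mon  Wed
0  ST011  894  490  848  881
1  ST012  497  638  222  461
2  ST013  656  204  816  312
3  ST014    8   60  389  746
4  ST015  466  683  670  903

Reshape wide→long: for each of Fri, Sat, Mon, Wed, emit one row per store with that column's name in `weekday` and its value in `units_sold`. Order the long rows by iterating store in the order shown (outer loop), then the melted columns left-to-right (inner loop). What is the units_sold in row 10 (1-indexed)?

20 rows total (5 × 4). Row 10: index ⌊(10-1)/4⌋ = 2 into store → ST013; (10-1) mod 4 = 1 into the melted columns → Sat.
So row 10 is (ST013, Sat, 204); units_sold = 204.

204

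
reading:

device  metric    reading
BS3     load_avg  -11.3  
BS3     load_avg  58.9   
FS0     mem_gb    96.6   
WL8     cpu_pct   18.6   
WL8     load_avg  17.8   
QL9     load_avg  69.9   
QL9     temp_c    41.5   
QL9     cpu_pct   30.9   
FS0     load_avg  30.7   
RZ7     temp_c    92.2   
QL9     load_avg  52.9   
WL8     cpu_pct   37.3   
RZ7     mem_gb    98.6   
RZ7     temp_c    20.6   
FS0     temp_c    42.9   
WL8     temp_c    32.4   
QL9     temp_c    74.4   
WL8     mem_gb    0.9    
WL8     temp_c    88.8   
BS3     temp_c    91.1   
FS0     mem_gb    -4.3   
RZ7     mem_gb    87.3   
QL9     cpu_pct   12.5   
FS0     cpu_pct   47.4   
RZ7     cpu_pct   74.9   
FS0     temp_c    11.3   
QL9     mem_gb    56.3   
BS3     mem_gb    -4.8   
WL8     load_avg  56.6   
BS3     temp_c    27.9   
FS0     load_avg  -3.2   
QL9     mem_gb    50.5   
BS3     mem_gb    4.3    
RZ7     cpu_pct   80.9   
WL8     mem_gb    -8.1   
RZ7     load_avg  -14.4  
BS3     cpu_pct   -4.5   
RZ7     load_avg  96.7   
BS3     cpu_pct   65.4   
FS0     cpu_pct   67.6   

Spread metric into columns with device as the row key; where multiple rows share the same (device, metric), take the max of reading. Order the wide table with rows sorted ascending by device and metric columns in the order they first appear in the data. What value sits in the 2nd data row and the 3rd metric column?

67.6

With rows sorted ascending by device, row 2 is device=FS0. metric columns in first-appearance order: load_avg, mem_gb, cpu_pct, temp_c; column 3 is cpu_pct.
Long rows with device=FS0, metric=cpu_pct: max(47.4, 67.6) = 67.6.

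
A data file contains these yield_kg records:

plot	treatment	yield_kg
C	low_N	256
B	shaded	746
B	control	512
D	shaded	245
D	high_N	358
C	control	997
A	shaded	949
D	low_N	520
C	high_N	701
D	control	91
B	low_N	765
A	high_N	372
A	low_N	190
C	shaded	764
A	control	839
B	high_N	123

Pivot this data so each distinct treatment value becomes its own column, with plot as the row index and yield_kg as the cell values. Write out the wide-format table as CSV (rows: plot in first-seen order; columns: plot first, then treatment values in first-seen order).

plot,low_N,shaded,control,high_N
C,256,764,997,701
B,765,746,512,123
D,520,245,91,358
A,190,949,839,372

Columns: plot plus the 4 distinct treatment values (low_N, shaded, control, high_N).
For example, row C column low_N takes yield_kg=256 from the long row (C, low_N).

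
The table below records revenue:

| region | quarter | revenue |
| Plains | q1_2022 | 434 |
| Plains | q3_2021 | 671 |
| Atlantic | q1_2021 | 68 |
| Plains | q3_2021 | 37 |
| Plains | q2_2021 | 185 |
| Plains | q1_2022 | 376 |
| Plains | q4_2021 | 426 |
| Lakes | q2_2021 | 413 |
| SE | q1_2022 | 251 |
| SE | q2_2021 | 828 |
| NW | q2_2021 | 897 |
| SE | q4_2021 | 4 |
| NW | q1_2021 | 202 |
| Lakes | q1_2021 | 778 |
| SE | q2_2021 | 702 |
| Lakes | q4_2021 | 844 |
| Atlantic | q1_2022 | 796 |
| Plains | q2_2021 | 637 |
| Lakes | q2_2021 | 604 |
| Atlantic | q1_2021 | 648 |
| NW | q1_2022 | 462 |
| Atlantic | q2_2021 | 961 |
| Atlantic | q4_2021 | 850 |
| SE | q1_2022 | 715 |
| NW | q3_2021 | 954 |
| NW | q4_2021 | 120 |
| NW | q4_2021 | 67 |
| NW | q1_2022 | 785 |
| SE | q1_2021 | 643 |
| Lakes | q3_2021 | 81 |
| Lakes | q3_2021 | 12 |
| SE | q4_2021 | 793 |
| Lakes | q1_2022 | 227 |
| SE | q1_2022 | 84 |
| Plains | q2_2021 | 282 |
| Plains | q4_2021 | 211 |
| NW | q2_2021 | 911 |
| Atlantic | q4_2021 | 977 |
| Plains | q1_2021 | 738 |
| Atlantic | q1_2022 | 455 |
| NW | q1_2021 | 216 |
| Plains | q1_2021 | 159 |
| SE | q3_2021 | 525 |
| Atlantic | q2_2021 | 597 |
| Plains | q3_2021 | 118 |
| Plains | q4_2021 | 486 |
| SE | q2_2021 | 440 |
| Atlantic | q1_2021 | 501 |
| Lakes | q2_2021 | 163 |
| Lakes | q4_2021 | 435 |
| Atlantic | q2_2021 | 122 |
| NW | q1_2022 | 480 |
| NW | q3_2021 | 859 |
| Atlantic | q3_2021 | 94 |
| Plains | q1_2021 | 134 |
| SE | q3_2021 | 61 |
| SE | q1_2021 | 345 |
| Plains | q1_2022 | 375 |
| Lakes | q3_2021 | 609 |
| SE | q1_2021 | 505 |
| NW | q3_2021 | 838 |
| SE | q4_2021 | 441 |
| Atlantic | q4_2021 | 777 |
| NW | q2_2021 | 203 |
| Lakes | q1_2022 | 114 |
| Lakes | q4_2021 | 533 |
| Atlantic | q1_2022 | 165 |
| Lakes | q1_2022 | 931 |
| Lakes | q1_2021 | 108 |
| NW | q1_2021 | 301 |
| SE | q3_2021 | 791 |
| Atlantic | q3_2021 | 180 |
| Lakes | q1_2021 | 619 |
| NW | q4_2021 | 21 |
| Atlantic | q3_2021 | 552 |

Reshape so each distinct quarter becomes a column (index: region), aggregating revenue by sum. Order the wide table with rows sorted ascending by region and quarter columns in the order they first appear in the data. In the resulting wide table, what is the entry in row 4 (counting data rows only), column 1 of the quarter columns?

With rows sorted ascending by region, row 4 is region=Plains. quarter columns in first-appearance order: q1_2022, q3_2021, q1_2021, q2_2021, q4_2021; column 1 is q1_2022.
Long rows with region=Plains, quarter=q1_2022: 434 + 376 + 375 = 1185.

1185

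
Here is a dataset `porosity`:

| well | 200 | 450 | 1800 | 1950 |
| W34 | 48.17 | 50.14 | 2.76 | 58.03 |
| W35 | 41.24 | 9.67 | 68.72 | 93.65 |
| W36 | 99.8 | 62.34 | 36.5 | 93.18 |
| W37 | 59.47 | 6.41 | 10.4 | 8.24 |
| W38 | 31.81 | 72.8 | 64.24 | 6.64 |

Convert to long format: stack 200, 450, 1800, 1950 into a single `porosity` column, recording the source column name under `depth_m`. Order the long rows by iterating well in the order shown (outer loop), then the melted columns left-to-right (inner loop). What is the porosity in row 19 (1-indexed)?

64.24

20 rows total (5 × 4). Row 19: index ⌊(19-1)/4⌋ = 4 into well → W38; (19-1) mod 4 = 2 into the melted columns → 1800.
So row 19 is (W38, 1800, 64.24); porosity = 64.24.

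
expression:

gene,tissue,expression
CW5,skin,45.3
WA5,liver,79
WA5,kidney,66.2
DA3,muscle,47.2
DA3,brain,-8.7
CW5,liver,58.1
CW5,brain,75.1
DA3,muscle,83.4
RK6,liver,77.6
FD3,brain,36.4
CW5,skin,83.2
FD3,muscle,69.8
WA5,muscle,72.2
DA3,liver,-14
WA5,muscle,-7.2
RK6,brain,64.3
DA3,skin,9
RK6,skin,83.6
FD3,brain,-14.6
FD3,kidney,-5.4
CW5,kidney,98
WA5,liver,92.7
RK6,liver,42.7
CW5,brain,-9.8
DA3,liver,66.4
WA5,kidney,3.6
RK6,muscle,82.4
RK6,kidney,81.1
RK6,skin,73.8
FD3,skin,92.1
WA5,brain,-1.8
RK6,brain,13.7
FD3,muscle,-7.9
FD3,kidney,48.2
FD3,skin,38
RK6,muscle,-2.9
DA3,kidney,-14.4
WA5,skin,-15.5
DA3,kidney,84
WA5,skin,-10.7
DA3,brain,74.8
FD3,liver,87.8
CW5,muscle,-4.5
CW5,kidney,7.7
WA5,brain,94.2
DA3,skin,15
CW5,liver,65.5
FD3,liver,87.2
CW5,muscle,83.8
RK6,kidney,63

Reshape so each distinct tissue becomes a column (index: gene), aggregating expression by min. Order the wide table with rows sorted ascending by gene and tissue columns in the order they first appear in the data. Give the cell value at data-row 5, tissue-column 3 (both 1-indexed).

With rows sorted ascending by gene, row 5 is gene=WA5. tissue columns in first-appearance order: skin, liver, kidney, muscle, brain; column 3 is kidney.
Long rows with gene=WA5, tissue=kidney: min(66.2, 3.6) = 3.6.

3.6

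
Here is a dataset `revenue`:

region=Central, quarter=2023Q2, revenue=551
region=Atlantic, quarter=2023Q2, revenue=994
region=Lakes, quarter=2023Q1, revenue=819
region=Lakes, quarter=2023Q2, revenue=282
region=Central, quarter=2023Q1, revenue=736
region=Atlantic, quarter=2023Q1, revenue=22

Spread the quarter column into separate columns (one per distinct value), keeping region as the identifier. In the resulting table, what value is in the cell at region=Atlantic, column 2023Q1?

Wide layout: rows indexed by region, columns are the 2 distinct quarter values (2023Q2, 2023Q1).
Cell (region=Atlantic, quarter=2023Q1) draws from the long row where region=Atlantic and quarter=2023Q1, which has revenue=22.

22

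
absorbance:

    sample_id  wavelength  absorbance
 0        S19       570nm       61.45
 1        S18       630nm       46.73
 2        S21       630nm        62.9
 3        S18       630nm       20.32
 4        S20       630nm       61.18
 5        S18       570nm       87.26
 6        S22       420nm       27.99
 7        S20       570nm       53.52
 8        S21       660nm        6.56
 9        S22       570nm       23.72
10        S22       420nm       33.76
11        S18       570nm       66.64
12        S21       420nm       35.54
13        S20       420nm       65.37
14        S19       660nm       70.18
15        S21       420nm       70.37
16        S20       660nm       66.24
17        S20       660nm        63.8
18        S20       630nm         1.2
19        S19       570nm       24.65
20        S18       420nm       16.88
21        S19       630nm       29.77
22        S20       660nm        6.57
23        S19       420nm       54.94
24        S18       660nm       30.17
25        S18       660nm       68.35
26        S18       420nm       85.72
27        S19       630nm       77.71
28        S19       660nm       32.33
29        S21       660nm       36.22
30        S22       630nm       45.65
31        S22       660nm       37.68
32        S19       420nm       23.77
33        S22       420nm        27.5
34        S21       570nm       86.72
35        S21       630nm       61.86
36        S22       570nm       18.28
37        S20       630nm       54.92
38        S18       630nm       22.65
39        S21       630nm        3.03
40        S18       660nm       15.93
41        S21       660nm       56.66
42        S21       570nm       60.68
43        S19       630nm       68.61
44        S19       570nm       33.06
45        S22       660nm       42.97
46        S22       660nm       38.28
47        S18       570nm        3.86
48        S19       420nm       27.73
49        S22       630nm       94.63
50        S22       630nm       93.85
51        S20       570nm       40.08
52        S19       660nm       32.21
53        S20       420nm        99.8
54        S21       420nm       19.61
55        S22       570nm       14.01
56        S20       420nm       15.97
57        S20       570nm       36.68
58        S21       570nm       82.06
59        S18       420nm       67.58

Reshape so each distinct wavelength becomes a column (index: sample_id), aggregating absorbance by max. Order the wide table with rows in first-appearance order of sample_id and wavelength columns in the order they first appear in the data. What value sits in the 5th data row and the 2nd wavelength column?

With rows in first-appearance order of sample_id, row 5 is sample_id=S22. wavelength columns in first-appearance order: 570nm, 630nm, 420nm, 660nm; column 2 is 630nm.
Long rows with sample_id=S22, wavelength=630nm: max(45.65, 94.63, 93.85) = 94.63.

94.63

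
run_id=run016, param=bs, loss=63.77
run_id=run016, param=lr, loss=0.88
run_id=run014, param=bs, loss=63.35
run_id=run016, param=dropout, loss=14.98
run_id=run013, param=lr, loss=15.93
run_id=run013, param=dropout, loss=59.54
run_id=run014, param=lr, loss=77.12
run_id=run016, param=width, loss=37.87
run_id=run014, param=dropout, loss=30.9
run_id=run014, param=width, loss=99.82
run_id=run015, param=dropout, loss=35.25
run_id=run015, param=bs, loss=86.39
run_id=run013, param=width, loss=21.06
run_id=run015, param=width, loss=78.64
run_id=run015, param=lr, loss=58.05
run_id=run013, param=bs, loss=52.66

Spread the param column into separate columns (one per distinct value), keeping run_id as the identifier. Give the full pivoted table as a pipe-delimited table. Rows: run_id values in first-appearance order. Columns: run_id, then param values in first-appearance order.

| run_id | bs | lr | dropout | width |
| run016 | 63.77 | 0.88 | 14.98 | 37.87 |
| run014 | 63.35 | 77.12 | 30.9 | 99.82 |
| run013 | 52.66 | 15.93 | 59.54 | 21.06 |
| run015 | 86.39 | 58.05 | 35.25 | 78.64 |

Columns: run_id plus the 4 distinct param values (bs, lr, dropout, width).
For example, row run016 column bs takes loss=63.77 from the long row (run016, bs).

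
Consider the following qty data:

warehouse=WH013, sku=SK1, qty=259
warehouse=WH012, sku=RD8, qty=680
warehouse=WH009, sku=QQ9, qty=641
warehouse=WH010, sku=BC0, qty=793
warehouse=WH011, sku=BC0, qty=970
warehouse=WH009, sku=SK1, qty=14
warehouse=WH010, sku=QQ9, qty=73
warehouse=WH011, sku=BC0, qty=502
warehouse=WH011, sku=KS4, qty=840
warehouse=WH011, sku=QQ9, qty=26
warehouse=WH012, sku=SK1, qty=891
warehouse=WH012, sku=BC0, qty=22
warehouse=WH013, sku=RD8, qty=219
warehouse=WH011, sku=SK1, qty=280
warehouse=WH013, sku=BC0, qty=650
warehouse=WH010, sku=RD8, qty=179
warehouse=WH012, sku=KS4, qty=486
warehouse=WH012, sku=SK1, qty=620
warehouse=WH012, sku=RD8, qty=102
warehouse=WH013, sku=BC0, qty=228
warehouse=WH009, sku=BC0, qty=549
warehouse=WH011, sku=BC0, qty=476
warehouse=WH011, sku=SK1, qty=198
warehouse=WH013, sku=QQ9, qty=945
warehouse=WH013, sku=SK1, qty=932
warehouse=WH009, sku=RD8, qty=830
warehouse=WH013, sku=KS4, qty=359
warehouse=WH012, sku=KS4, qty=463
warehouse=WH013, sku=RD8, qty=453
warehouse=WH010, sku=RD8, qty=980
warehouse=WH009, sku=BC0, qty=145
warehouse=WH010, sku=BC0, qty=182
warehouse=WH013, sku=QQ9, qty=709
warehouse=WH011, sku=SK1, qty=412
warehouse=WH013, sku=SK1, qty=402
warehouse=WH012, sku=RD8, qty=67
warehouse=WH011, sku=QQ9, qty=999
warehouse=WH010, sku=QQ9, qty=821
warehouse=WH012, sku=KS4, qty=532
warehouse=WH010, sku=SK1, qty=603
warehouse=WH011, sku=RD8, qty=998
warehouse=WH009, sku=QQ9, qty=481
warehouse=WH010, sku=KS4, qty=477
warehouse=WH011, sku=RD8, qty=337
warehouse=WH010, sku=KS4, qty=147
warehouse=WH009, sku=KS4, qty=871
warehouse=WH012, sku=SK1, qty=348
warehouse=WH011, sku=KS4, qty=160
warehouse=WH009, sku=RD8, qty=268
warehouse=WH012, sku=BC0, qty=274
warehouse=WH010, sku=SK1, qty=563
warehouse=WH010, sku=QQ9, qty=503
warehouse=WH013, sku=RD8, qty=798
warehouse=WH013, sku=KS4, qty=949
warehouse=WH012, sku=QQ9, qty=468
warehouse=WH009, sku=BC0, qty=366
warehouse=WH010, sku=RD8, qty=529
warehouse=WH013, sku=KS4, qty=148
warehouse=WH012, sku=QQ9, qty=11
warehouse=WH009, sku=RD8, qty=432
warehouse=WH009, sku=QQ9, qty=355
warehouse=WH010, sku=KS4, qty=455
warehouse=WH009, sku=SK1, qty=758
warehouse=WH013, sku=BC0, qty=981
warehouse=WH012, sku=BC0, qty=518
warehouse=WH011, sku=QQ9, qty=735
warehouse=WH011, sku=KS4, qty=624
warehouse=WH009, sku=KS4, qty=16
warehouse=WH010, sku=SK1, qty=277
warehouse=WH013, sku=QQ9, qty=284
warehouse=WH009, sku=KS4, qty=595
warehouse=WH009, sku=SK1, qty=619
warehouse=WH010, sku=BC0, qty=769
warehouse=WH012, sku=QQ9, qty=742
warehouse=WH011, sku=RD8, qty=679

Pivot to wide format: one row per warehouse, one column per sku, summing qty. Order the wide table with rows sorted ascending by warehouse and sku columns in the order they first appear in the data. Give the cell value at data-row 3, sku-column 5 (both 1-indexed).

1624

With rows sorted ascending by warehouse, row 3 is warehouse=WH011. sku columns in first-appearance order: SK1, RD8, QQ9, BC0, KS4; column 5 is KS4.
Long rows with warehouse=WH011, sku=KS4: 840 + 160 + 624 = 1624.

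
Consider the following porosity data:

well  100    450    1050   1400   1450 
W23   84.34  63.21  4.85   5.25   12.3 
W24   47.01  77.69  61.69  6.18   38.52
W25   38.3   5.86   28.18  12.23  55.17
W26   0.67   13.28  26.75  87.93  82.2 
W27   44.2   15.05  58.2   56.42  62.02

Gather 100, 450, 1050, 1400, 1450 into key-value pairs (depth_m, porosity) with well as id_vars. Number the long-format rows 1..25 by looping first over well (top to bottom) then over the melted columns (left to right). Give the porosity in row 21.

44.2

25 rows total (5 × 5). Row 21: index ⌊(21-1)/5⌋ = 4 into well → W27; (21-1) mod 5 = 0 into the melted columns → 100.
So row 21 is (W27, 100, 44.2); porosity = 44.2.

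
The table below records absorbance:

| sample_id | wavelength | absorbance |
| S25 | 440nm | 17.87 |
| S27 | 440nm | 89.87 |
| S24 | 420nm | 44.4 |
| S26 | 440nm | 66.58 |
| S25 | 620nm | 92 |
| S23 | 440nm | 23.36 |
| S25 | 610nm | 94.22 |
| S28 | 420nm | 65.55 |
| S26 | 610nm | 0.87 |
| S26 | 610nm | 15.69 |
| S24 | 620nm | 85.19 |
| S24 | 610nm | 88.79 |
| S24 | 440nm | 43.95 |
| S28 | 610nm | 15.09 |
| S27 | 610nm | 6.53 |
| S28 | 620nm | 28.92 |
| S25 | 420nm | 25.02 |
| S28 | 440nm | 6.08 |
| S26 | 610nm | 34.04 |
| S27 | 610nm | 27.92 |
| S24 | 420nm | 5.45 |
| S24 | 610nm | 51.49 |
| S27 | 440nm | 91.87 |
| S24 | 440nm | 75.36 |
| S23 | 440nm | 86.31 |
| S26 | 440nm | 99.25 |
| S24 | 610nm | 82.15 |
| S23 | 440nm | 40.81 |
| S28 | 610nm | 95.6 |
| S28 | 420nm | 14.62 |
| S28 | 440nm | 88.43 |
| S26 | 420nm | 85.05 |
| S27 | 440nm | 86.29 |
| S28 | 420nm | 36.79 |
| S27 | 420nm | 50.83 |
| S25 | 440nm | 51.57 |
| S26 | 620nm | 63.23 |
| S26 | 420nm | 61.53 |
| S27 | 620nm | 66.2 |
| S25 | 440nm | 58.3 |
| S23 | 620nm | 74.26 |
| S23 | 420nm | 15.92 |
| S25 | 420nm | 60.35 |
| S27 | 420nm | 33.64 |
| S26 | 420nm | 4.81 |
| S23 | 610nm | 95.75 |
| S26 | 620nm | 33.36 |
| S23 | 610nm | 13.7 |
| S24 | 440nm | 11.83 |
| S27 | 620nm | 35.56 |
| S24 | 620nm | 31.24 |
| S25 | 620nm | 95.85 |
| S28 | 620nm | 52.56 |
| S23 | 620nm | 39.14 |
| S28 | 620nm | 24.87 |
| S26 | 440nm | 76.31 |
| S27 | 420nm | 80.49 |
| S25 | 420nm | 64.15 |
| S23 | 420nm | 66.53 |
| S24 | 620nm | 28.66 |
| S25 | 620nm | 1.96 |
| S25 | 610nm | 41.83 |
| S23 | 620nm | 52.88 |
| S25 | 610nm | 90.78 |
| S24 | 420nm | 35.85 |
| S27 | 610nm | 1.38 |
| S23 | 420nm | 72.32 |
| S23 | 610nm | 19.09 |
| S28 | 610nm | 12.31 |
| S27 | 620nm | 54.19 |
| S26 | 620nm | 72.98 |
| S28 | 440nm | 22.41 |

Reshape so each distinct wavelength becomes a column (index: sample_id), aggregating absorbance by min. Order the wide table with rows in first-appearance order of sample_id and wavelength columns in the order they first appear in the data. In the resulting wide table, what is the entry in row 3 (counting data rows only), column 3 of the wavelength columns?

28.66

With rows in first-appearance order of sample_id, row 3 is sample_id=S24. wavelength columns in first-appearance order: 440nm, 420nm, 620nm, 610nm; column 3 is 620nm.
Long rows with sample_id=S24, wavelength=620nm: min(85.19, 31.24, 28.66) = 28.66.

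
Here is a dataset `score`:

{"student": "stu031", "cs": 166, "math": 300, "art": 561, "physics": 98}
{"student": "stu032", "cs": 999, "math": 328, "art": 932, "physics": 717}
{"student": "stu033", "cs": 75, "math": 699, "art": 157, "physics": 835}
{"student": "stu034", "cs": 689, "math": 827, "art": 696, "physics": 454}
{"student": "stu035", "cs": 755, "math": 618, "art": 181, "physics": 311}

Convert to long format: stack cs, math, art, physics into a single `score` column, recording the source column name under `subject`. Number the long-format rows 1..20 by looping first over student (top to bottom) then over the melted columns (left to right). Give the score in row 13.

689

20 rows total (5 × 4). Row 13: index ⌊(13-1)/4⌋ = 3 into student → stu034; (13-1) mod 4 = 0 into the melted columns → cs.
So row 13 is (stu034, cs, 689); score = 689.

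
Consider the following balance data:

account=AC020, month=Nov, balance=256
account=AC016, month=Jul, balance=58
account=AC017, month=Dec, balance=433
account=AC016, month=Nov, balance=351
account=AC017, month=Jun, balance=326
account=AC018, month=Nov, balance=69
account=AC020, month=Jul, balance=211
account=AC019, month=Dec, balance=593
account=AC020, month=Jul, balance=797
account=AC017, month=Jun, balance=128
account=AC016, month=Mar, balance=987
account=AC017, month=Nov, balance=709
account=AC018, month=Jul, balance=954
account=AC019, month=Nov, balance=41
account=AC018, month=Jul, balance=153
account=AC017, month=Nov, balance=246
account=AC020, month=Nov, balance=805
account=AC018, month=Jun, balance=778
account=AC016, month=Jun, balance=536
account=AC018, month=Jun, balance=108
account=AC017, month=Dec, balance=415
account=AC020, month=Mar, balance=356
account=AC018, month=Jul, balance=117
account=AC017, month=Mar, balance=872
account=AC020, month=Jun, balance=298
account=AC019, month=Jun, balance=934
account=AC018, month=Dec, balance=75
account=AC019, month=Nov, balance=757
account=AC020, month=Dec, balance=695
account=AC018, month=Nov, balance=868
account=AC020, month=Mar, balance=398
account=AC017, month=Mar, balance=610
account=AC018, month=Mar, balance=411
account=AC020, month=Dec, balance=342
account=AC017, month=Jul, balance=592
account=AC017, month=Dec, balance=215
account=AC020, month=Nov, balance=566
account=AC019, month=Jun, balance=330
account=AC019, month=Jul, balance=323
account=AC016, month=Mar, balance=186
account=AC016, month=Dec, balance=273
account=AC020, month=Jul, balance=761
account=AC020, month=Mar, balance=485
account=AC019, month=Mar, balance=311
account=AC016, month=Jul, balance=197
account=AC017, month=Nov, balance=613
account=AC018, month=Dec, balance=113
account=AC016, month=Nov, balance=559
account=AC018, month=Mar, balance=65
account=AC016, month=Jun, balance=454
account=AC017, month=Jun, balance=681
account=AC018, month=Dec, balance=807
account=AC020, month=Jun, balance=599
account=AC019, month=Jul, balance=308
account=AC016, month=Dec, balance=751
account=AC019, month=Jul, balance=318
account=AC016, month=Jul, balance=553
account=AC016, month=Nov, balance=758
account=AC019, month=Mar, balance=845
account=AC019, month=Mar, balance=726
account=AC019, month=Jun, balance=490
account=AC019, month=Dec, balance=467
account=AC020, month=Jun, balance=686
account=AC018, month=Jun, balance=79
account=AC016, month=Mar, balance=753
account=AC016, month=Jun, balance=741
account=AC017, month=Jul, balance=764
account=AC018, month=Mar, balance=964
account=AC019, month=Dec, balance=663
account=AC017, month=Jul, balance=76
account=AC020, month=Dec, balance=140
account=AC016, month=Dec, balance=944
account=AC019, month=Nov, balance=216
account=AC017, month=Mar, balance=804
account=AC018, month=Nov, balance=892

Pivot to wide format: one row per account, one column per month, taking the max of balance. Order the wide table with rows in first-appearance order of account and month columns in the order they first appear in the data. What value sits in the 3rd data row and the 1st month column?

709

With rows in first-appearance order of account, row 3 is account=AC017. month columns in first-appearance order: Nov, Jul, Dec, Jun, Mar; column 1 is Nov.
Long rows with account=AC017, month=Nov: max(709, 246, 613) = 709.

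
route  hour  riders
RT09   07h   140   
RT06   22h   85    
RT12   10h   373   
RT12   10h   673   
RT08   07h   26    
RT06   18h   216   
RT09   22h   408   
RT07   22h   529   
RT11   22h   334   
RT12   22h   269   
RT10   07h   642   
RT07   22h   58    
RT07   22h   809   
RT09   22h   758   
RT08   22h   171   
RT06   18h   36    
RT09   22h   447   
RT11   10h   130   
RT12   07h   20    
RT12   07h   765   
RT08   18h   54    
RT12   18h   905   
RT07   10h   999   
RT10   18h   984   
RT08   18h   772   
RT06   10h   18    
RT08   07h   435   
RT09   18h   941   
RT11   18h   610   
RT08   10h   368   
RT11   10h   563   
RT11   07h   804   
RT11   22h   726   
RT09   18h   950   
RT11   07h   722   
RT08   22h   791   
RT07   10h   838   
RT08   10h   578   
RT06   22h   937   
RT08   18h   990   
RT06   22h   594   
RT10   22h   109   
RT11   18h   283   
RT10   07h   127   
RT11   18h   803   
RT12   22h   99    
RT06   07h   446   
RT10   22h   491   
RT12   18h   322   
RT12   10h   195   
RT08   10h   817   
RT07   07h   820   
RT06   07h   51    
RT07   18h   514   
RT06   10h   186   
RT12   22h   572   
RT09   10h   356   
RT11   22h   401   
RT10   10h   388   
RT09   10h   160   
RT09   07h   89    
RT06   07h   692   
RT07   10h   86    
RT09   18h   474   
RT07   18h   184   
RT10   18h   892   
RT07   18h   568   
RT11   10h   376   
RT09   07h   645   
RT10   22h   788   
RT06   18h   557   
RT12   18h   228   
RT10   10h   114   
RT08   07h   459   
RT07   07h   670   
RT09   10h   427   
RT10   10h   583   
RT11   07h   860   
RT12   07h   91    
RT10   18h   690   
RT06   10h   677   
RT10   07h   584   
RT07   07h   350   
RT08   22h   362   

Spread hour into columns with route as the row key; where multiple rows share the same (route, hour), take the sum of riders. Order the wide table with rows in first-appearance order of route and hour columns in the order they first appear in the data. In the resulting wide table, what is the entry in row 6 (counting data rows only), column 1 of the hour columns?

2386

With rows in first-appearance order of route, row 6 is route=RT11. hour columns in first-appearance order: 07h, 22h, 10h, 18h; column 1 is 07h.
Long rows with route=RT11, hour=07h: 804 + 722 + 860 = 2386.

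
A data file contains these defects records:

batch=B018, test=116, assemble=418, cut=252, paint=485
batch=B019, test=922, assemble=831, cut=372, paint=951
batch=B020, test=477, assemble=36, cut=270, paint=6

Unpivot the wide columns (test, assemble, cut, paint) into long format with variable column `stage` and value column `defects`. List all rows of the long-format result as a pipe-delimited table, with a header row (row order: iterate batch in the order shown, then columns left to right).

| batch | stage | defects |
| B018 | test | 116 |
| B018 | assemble | 418 |
| B018 | cut | 252 |
| B018 | paint | 485 |
| B019 | test | 922 |
| B019 | assemble | 831 |
| B019 | cut | 372 |
| B019 | paint | 951 |
| B020 | test | 477 |
| B020 | assemble | 36 |
| B020 | cut | 270 |
| B020 | paint | 6 |

Each (batch, column) pair becomes one row: 3 × 4 = 12 rows.
For example, (B018, test) → defects=116.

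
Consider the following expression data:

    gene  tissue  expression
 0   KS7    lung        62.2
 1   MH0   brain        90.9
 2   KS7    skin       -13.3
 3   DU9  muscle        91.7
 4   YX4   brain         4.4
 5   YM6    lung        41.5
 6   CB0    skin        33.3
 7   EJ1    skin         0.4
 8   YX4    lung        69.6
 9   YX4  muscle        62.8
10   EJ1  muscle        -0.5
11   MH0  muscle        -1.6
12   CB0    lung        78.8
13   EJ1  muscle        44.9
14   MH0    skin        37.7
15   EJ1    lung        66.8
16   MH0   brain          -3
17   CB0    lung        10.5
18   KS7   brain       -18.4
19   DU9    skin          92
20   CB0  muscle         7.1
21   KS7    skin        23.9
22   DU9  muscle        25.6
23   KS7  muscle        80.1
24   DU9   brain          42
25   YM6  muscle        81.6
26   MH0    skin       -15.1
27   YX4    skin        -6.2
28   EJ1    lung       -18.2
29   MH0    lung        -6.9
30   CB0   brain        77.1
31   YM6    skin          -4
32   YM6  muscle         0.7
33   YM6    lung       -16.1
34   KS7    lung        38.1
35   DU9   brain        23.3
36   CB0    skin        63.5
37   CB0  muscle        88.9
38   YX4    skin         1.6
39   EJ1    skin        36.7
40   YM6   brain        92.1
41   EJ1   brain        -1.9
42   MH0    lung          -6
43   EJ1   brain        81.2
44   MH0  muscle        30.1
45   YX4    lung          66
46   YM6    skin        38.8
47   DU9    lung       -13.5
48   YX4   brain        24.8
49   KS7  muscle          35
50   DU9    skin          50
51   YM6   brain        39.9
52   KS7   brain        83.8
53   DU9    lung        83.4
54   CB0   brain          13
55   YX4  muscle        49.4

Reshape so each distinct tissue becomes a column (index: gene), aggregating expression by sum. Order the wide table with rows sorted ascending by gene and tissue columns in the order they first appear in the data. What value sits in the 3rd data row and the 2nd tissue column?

With rows sorted ascending by gene, row 3 is gene=EJ1. tissue columns in first-appearance order: lung, brain, skin, muscle; column 2 is brain.
Long rows with gene=EJ1, tissue=brain: -1.9 + 81.2 = 79.3.

79.3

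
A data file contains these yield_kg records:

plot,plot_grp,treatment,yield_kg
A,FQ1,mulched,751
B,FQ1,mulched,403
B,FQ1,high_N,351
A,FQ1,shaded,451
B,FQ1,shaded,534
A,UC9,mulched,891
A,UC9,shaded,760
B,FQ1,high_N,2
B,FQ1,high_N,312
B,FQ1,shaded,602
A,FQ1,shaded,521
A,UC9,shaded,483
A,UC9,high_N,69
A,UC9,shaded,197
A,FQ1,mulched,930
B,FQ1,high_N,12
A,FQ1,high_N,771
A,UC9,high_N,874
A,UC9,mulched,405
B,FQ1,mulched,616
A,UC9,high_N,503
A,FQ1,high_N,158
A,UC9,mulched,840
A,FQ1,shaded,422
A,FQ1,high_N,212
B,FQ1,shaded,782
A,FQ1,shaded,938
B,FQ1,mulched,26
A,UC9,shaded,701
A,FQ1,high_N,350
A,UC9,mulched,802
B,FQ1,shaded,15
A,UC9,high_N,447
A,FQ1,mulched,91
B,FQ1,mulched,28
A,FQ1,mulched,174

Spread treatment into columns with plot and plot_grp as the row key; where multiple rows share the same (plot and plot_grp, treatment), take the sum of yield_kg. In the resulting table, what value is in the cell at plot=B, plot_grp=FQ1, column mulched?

1073

Rows with plot=B, plot_grp=FQ1 and treatment=mulched: yield_kg values are 403, 616, 26, 28.
403 + 616 + 26 + 28 = 1073.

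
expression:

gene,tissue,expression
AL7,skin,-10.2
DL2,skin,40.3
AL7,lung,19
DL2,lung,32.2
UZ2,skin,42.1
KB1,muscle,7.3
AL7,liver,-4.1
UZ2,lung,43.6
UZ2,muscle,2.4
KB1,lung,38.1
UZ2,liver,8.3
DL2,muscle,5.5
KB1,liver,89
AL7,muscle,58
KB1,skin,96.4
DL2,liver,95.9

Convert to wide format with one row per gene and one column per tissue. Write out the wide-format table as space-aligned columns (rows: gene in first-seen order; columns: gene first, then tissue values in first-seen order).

Columns: gene plus the 4 distinct tissue values (skin, lung, muscle, liver).
For example, row AL7 column skin takes expression=-10.2 from the long row (AL7, skin).

gene  skin   lung  muscle  liver
AL7   -10.2  19    58      -4.1 
DL2   40.3   32.2  5.5     95.9 
UZ2   42.1   43.6  2.4     8.3  
KB1   96.4   38.1  7.3     89   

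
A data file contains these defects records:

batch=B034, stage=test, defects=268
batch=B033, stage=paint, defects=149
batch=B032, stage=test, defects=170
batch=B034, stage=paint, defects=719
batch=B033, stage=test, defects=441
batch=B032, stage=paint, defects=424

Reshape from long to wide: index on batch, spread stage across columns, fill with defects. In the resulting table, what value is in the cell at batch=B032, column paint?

Wide layout: rows indexed by batch, columns are the 2 distinct stage values (test, paint).
Cell (batch=B032, stage=paint) draws from the long row where batch=B032 and stage=paint, which has defects=424.

424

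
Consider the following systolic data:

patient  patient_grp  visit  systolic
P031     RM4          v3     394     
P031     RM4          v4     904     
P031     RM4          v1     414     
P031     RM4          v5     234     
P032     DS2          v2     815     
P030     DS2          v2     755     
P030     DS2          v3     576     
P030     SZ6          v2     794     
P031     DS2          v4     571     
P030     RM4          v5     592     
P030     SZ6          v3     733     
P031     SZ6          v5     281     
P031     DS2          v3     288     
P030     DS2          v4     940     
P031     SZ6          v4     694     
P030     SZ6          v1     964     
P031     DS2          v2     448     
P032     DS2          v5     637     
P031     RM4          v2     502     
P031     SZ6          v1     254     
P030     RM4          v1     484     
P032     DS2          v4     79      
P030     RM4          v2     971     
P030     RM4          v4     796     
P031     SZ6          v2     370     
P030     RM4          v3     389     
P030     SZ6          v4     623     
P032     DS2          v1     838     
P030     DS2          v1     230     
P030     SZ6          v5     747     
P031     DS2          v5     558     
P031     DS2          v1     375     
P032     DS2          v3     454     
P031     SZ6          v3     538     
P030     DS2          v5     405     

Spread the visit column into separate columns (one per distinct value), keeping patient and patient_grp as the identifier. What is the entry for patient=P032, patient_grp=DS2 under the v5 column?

Wide layout: rows indexed by patient and patient_grp, columns are the 5 distinct visit values (v3, v4, v1, v5, v2).
Cell (patient=P032, patient_grp=DS2, visit=v5) draws from the long row where patient=P032, patient_grp=DS2 and visit=v5, which has systolic=637.

637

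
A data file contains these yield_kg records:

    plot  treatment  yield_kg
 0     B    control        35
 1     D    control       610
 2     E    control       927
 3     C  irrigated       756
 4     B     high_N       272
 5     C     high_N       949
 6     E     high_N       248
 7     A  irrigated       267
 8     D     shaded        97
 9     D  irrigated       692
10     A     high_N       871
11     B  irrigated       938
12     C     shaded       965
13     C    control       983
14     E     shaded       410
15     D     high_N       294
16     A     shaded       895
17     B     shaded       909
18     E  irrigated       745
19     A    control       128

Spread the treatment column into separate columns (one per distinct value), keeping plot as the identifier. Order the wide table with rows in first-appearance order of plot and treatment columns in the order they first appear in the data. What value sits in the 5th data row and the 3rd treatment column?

With rows in first-appearance order of plot, row 5 is plot=A. treatment columns in first-appearance order: control, irrigated, high_N, shaded; column 3 is high_N.
Long rows with plot=A, treatment=high_N: yield_kg = 871.

871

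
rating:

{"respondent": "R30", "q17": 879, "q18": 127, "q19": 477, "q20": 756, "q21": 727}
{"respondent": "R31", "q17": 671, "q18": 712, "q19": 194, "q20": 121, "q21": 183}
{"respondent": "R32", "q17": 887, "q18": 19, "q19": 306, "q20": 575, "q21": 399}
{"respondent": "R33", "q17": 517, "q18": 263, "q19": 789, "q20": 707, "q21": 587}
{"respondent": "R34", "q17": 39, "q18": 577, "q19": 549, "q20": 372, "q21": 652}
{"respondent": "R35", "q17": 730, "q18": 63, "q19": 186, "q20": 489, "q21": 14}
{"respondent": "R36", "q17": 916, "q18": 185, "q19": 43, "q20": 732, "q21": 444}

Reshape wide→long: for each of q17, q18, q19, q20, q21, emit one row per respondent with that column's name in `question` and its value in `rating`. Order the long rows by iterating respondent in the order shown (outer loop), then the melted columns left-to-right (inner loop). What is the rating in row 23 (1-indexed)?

35 rows total (7 × 5). Row 23: index ⌊(23-1)/5⌋ = 4 into respondent → R34; (23-1) mod 5 = 2 into the melted columns → q19.
So row 23 is (R34, q19, 549); rating = 549.

549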